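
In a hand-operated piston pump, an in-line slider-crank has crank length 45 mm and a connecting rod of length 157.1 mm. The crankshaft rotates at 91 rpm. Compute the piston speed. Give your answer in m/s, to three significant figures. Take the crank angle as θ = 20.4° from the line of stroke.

0.190

ω = 2π·91/60 = 9.529 rad/s
For an in-line slider-crank, x = r cosθ + √(L² − r² sin²θ), so v = −rω sinθ·[1 + r cosθ/√(L² − r² sin²θ)].
With r = 0.045 m, L = 0.1571 m, θ = 20.4°: √(L² − r² sin²θ) = 0.15631 m.
v = −0.045·9.529·0.34857·[1 + 0.045·0.93728/0.15631] = -0.18981 m/s.
|v| = 0.18981 m/s.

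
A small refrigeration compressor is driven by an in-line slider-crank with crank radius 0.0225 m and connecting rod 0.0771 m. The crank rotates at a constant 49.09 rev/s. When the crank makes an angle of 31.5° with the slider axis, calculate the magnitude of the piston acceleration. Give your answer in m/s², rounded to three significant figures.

2120

ω = 2π·49.1 = 308.4 rad/s
x(θ) = r cosθ + √(L² − r² sin²θ); with ω constant, a = ω²·d²x/dθ².
d²x/dθ² = −r cosθ − r²(cos2θ)/√u − r⁴ sin²2θ/(4u^{3/2}),  u = L² − r² sin²θ = 0.0058062 m².
Substituting r = 0.0225 m, L = 0.0771 m, θ = 31.5°: d²x/dθ² = -0.022316 m.
a = ω²·d²x/dθ² = (308.4)²·(-0.022316) = -2123 m/s²;  |a| = 2123 m/s².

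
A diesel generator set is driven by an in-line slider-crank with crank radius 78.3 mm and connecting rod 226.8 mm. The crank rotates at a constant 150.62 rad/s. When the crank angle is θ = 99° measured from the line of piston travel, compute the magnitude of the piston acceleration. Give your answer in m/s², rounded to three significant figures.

896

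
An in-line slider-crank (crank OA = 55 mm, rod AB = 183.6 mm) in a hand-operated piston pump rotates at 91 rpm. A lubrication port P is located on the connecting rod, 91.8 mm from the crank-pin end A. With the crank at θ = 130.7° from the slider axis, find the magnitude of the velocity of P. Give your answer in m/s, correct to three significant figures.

ω = 9.529 rad/s.  Crank-pin speed |V_A| = rω = 0.52412 m/s, perpendicular to OA.
Rod angle: sinφ = −(r/L) sinθ ⇒ φ = -13.127°; ω_rod = −rω cosθ/√(L²−r²sin²θ) = +1.9115 rad/s.
V_P = V_A + ω_rod × AP, with AP = 0.0918 m along the rod.
Components: V_Px = −rω sinθ − a·ω_rod·sinφ = -0.3575 m/s;  V_Py = rω cosθ + a·ω_rod·cosφ = -0.17089 m/s.
|V_P| = √(V_Px² + V_Py²) = 0.39625 m/s.

0.396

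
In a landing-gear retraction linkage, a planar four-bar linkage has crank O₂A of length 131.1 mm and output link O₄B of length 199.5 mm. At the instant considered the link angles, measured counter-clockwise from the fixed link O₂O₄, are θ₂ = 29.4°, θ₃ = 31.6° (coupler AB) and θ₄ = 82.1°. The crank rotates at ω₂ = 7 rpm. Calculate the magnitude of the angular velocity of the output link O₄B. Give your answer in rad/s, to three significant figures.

0.0240

ω₂ = 0.733 rad/s (from 7 rpm).
Differentiating the loop-closure r₂e^{iθ₂}+r₃e^{iθ₃}=r₁+r₄e^{iθ₄} gives r₂ω₂e^{iθ₂}+r₃ω₃e^{iθ₃}=r₄ω₄e^{iθ₄}.
Eliminating the other unknown: ω₄ = r₂ω₂ sin(θ₂−θ₃) / [r₄ sin(θ₄−θ₃)].
Numerator sine = -0.03839; denominator sine = +0.77162.
Result = 0.1311·0.733·(-0.03839) / (0.1995·(+0.77162)) = -0.023965 rad/s; magnitude 0.023965 rad/s.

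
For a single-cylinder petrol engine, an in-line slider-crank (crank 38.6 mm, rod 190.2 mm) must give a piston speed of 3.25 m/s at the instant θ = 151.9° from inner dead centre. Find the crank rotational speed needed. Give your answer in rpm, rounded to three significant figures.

For an in-line slider-crank, |v_piston| = rω|sinθ|·[1 + r cosθ/√(L² − r² sin²θ)].
With r = 0.0386 m, L = 0.1902 m, θ = 151.9°: the bracketed kinematic factor |dx/dθ| = 0.014911 m.
ω = v/|dx/dθ| = 3.25/0.014911 = 217.96 rad/s.
N = 60ω/(2π) = 2081.3 rpm.

2080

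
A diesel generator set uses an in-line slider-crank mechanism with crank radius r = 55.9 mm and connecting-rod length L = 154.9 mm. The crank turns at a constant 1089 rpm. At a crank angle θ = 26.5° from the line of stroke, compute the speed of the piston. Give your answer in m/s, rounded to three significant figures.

ω = 2π·1089/60 = 114 rad/s
For an in-line slider-crank, x = r cosθ + √(L² − r² sin²θ), so v = −rω sinθ·[1 + r cosθ/√(L² − r² sin²θ)].
With r = 0.0559 m, L = 0.1549 m, θ = 26.5°: √(L² − r² sin²θ) = 0.15288 m.
v = −0.0559·114·0.44620·[1 + 0.0559·0.89493/0.15288] = -3.7752 m/s.
|v| = 3.7752 m/s.

3.78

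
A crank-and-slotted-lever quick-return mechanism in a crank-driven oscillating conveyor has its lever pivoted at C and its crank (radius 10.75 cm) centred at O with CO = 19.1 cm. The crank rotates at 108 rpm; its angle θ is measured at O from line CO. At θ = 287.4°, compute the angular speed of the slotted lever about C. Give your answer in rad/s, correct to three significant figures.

3.32

ω = 11.31 rad/s (from 108 rpm).
Crank pin A relative to C: A = (d + r cosθ, r sinθ); lever angle φ = atan2(r sinθ, d + r cosθ).
Differentiating tanφ: φ̇ = rω(d cosθ + r)/(d² + r² + 2dr cosθ).
d² + r² + 2dr cosθ = |CA|² = 0.0603174 m²;  d cosθ + r = +0.16462 m.
|ω_lever| = |0.1075·11.31·+0.16462| / 0.0603174 = 3.3181 rad/s.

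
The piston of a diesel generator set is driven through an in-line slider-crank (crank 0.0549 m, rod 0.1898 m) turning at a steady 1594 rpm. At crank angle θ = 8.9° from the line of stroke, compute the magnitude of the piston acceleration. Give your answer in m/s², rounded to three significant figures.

ω = 2π·1594/60 = 166.9 rad/s
x(θ) = r cosθ + √(L² − r² sin²θ); with ω constant, a = ω²·d²x/dθ².
d²x/dθ² = −r cosθ − r²(cos2θ)/√u − r⁴ sin²2θ/(4u^{3/2}),  u = L² − r² sin²θ = 0.0359519 m².
Substituting r = 0.0549 m, L = 0.1898 m, θ = 8.9°: d²x/dθ² = -0.069405 m.
a = ω²·d²x/dθ² = (166.9)²·(-0.069405) = -1933.9 m/s²;  |a| = 1933.9 m/s².

1930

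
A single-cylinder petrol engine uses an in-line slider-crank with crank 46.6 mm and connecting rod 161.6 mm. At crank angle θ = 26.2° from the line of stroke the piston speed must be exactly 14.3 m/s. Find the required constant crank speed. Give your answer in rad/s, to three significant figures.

551

For an in-line slider-crank, |v_piston| = rω|sinθ|·[1 + r cosθ/√(L² − r² sin²θ)].
With r = 0.0466 m, L = 0.1616 m, θ = 26.2°: the bracketed kinematic factor |dx/dθ| = 0.025941 m.
ω = v/|dx/dθ| = 14.3/0.025941 = 551.25 rad/s.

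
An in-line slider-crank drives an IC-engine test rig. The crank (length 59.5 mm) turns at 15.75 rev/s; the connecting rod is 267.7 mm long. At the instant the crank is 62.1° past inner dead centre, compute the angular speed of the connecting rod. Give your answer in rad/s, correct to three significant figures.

10.5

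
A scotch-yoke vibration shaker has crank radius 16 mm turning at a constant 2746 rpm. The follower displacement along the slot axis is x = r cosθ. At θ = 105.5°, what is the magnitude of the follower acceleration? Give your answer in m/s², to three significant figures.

354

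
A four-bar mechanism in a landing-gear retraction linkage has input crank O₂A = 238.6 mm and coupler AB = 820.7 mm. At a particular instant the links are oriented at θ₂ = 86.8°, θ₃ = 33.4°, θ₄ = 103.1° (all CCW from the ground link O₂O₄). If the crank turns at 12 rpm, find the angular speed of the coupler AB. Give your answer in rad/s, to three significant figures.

0.109

ω₂ = 1.257 rad/s (from 12 rpm).
Differentiating the loop-closure r₂e^{iθ₂}+r₃e^{iθ₃}=r₁+r₄e^{iθ₄} gives r₂ω₂e^{iθ₂}+r₃ω₃e^{iθ₃}=r₄ω₄e^{iθ₄}.
Eliminating the other unknown: ω₃ = r₂ω₂ sin(θ₄−θ₂) / [r₃ sin(θ₃−θ₄)].
Numerator sine = +0.28067; denominator sine = -0.93789.
Result = 0.2386·1.257·(+0.28067) / (0.8207·(-0.93789)) = -0.10933 rad/s; magnitude 0.10933 rad/s.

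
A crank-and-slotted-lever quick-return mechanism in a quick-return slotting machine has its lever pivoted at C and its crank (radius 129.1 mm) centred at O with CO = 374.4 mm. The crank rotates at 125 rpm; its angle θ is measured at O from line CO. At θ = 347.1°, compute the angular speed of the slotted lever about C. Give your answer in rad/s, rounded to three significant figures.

ω = 13.09 rad/s (from 125 rpm).
Crank pin A relative to C: A = (d + r cosθ, r sinθ); lever angle φ = atan2(r sinθ, d + r cosθ).
Differentiating tanφ: φ̇ = rω(d cosθ + r)/(d² + r² + 2dr cosθ).
d² + r² + 2dr cosθ = |CA|² = 0.251072 m²;  d cosθ + r = +0.49405 m.
|ω_lever| = |0.1291·13.09·+0.49405| / 0.251072 = 3.3253 rad/s.

3.33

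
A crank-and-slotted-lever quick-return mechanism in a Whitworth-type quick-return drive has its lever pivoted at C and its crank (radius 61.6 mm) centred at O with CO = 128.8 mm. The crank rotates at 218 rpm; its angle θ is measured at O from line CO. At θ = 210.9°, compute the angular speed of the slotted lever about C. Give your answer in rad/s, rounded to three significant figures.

ω = 22.83 rad/s (from 218 rpm).
Crank pin A relative to C: A = (d + r cosθ, r sinθ); lever angle φ = atan2(r sinθ, d + r cosθ).
Differentiating tanφ: φ̇ = rω(d cosθ + r)/(d² + r² + 2dr cosθ).
d² + r² + 2dr cosθ = |CA|² = 0.00676809 m²;  d cosθ + r = -0.048919 m.
|ω_lever| = |0.0616·22.83·-0.048919| / 0.00676809 = 10.164 rad/s.

10.2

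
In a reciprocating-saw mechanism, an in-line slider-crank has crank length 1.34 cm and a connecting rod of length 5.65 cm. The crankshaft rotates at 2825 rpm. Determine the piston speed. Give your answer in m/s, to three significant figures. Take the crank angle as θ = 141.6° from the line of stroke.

ω = 2π·2825/60 = 295.8 rad/s
For an in-line slider-crank, x = r cosθ + √(L² − r² sin²θ), so v = −rω sinθ·[1 + r cosθ/√(L² − r² sin²θ)].
With r = 0.0134 m, L = 0.0565 m, θ = 141.6°: √(L² − r² sin²θ) = 0.055884 m.
v = −0.0134·295.8·0.62115·[1 + 0.0134·-0.78369/0.055884] = -1.9996 m/s.
|v| = 1.9996 m/s.

2.00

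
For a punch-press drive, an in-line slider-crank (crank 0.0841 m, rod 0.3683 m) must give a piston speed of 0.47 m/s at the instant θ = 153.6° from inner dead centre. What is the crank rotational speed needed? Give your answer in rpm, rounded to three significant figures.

For an in-line slider-crank, |v_piston| = rω|sinθ|·[1 + r cosθ/√(L² − r² sin²θ)].
With r = 0.0841 m, L = 0.3683 m, θ = 153.6°: the bracketed kinematic factor |dx/dθ| = 0.029706 m.
ω = v/|dx/dθ| = 0.47/0.029706 = 15.822 rad/s.
N = 60ω/(2π) = 151.09 rpm.

151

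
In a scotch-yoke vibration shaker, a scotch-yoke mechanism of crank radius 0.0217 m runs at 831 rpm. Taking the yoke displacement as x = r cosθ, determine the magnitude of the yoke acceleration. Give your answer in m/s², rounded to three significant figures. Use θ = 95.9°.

16.9

ω = 87.02 rad/s (from 831 rpm).
x = r cosθ ⇒ ẍ = −rω² cosθ (ω constant).
|a| = rω²|cosθ| = 0.0217·(87.02)²·|cos 95.9°| = 16.892 m/s².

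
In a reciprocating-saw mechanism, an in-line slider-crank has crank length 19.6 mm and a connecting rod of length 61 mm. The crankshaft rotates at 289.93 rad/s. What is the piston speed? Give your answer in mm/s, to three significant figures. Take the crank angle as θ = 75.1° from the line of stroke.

5970

ω = 289.9 rad/s
For an in-line slider-crank, x = r cosθ + √(L² − r² sin²θ), so v = −rω sinθ·[1 + r cosθ/√(L² − r² sin²θ)].
With r = 0.0196 m, L = 0.061 m, θ = 75.1°: √(L² − r² sin²θ) = 0.057985 m.
v = −0.0196·289.9·0.96638·[1 + 0.0196·0.25713/0.057985] = -5.9689 m/s.
|v| = 5.9689 m/s = 5968.9 mm/s.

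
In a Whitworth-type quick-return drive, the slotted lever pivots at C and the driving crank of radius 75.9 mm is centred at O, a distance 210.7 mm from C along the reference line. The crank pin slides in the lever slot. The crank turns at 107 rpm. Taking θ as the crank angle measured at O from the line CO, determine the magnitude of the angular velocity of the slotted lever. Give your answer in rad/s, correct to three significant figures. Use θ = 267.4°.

ω = 11.21 rad/s (from 107 rpm).
Crank pin A relative to C: A = (d + r cosθ, r sinθ); lever angle φ = atan2(r sinθ, d + r cosθ).
Differentiating tanφ: φ̇ = rω(d cosθ + r)/(d² + r² + 2dr cosθ).
d² + r² + 2dr cosθ = |CA|² = 0.0487044 m²;  d cosθ + r = +0.066342 m.
|ω_lever| = |0.0759·11.21·+0.066342| / 0.0487044 = 1.1584 rad/s.

1.16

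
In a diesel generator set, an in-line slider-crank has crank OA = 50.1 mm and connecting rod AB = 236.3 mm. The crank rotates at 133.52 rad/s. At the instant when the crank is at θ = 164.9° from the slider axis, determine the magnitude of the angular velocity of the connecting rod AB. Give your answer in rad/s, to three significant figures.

ω = 133.5 rad/s
The rod makes angle φ with the slider axis where L sinφ = r sinθ; differentiating, L cosφ·φ̇ = r ω cosθ.
L cosφ = √(L² − r² sin²θ) = 0.23594 m.
|ω_rod| = r ω |cosθ| / √(L² − r² sin²θ) = 0.0501·133.5·0.96547/0.23594 = 27.373 rad/s.

27.4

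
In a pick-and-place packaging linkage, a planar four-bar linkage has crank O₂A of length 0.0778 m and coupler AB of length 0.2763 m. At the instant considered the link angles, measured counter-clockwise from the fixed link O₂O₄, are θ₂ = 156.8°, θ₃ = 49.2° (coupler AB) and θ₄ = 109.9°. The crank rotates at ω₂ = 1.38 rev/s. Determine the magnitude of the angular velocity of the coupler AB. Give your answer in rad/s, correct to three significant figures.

2.04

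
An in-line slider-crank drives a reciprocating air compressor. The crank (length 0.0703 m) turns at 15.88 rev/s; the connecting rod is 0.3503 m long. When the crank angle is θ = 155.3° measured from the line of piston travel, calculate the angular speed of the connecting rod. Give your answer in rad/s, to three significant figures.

18.3

ω = 99.78 rad/s (converted from 15.88 rev/s).
The rod makes angle φ with the slider axis where L sinφ = r sinθ; differentiating, L cosφ·φ̇ = r ω cosθ.
L cosφ = √(L² − r² sin²θ) = 0.34907 m.
|ω_rod| = r ω |cosθ| / √(L² − r² sin²θ) = 0.0703·99.78·0.90851/0.34907 = 18.256 rad/s.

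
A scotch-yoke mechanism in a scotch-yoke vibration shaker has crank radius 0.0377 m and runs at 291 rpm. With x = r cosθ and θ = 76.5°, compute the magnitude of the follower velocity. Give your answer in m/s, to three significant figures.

ω = 30.47 rad/s (from 291 rpm).
x = r cosθ ⇒ ẋ = −rω sinθ.
|v| = rω|sinθ| = 0.0377·30.47·|sin 76.5°| = 1.1171 m/s.

1.12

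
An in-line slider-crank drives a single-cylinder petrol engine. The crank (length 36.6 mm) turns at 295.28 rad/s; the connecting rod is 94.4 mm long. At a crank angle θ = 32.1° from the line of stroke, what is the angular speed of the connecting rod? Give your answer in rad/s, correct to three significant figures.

99.1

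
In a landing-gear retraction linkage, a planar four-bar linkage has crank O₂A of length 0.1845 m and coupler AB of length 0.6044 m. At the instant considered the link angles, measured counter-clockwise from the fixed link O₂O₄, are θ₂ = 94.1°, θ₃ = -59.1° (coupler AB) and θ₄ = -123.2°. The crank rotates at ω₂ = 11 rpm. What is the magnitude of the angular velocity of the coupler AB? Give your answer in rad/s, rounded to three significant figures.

ω₂ = 1.152 rad/s (from 11 rpm).
Differentiating the loop-closure r₂e^{iθ₂}+r₃e^{iθ₃}=r₁+r₄e^{iθ₄} gives r₂ω₂e^{iθ₂}+r₃ω₃e^{iθ₃}=r₄ω₄e^{iθ₄}.
Eliminating the other unknown: ω₃ = r₂ω₂ sin(θ₄−θ₂) / [r₃ sin(θ₃−θ₄)].
Numerator sine = +0.60599; denominator sine = +0.89956.
Result = 0.1845·1.152·(+0.60599) / (0.6044·(+0.89956)) = +0.23688 rad/s; magnitude 0.23688 rad/s.

0.237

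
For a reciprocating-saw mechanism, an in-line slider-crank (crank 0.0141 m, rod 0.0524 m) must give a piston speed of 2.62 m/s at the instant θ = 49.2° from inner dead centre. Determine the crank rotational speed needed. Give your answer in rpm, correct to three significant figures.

1990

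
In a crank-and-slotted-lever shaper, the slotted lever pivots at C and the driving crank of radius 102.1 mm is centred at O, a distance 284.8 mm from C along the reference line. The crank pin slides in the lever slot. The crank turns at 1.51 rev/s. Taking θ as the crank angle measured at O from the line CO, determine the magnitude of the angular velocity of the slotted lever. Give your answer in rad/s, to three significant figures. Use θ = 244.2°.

ω = 9.488 rad/s (from 1.51 rev/s).
Crank pin A relative to C: A = (d + r cosθ, r sinθ); lever angle φ = atan2(r sinθ, d + r cosθ).
Differentiating tanφ: φ̇ = rω(d cosθ + r)/(d² + r² + 2dr cosθ).
d² + r² + 2dr cosθ = |CA|² = 0.0662241 m²;  d cosθ + r = -0.021854 m.
|ω_lever| = |0.1021·9.488·-0.021854| / 0.0662241 = 0.31966 rad/s.

0.320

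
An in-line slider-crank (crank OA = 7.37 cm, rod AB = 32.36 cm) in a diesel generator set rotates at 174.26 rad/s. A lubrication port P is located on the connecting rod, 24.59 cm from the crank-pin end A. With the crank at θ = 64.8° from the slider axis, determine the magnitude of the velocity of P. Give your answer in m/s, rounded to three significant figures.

ω = 174.3 rad/s.  Crank-pin speed |V_A| = rω = 12.843 m/s, perpendicular to OA.
Rod angle: sinφ = −(r/L) sinθ ⇒ φ = -11.892°; ω_rod = −rω cosθ/√(L²−r²sin²θ) = -17.269 rad/s.
V_P = V_A + ω_rod × AP, with AP = 0.2459 m along the rod.
Components: V_Px = −rω sinθ − a·ω_rod·sinφ = -12.496 m/s;  V_Py = rω cosθ + a·ω_rod·cosφ = +1.313 m/s.
|V_P| = √(V_Px² + V_Py²) = 12.565 m/s.

12.6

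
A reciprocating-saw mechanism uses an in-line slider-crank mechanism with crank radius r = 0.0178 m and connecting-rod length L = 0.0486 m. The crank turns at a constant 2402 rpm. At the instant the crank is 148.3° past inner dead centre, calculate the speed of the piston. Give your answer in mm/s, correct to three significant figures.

1610

ω = 2π·2402/60 = 251.5 rad/s
For an in-line slider-crank, x = r cosθ + √(L² − r² sin²θ), so v = −rω sinθ·[1 + r cosθ/√(L² − r² sin²θ)].
With r = 0.0178 m, L = 0.0486 m, θ = 148.3°: √(L² − r² sin²θ) = 0.047691 m.
v = −0.0178·251.5·0.52547·[1 + 0.0178·-0.85081/0.047691] = -1.6056 m/s.
|v| = 1.6056 m/s = 1605.6 mm/s.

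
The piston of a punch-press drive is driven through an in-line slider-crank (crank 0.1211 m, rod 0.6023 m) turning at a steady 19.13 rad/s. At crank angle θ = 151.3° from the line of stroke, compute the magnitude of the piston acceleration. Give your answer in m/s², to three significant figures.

ω = 19.13 rad/s
x(θ) = r cosθ + √(L² − r² sin²θ); with ω constant, a = ω²·d²x/dθ².
d²x/dθ² = −r cosθ − r²(cos2θ)/√u − r⁴ sin²2θ/(4u^{3/2}),  u = L² − r² sin²θ = 0.359383 m².
Substituting r = 0.1211 m, L = 0.6023 m, θ = 151.3°: d²x/dθ² = +0.092865 m.
a = ω²·d²x/dθ² = (19.13)²·(+0.092865) = +33.985 m/s²;  |a| = 33.985 m/s².

34.0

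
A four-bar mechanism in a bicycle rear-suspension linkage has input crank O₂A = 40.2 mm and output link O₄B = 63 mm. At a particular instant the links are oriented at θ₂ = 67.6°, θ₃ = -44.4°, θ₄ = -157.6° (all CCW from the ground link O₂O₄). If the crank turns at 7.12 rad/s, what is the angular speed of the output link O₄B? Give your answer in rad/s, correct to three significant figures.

4.58

ω₂ = 7.12 rad/s
Differentiating the loop-closure r₂e^{iθ₂}+r₃e^{iθ₃}=r₁+r₄e^{iθ₄} gives r₂ω₂e^{iθ₂}+r₃ω₃e^{iθ₃}=r₄ω₄e^{iθ₄}.
Eliminating the other unknown: ω₄ = r₂ω₂ sin(θ₂−θ₃) / [r₄ sin(θ₄−θ₃)].
Numerator sine = +0.92718; denominator sine = -0.91914.
Result = 0.0402·7.12·(+0.92718) / (0.063·(-0.91914)) = -4.583 rad/s; magnitude 4.583 rad/s.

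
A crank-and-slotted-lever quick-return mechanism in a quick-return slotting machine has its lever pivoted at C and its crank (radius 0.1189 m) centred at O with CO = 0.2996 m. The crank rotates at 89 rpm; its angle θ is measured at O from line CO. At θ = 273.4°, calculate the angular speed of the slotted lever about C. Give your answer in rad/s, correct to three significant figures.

ω = 9.32 rad/s (from 89 rpm).
Crank pin A relative to C: A = (d + r cosθ, r sinθ); lever angle φ = atan2(r sinθ, d + r cosθ).
Differentiating tanφ: φ̇ = rω(d cosθ + r)/(d² + r² + 2dr cosθ).
d² + r² + 2dr cosθ = |CA|² = 0.108123 m²;  d cosθ + r = +0.13667 m.
|ω_lever| = |0.1189·9.32·+0.13667| / 0.108123 = 1.4007 rad/s.

1.40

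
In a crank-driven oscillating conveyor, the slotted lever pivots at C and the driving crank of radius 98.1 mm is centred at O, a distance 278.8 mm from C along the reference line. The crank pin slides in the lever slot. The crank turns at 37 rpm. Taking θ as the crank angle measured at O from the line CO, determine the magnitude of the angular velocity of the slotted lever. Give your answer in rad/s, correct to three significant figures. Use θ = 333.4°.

ω = 3.875 rad/s (from 37 rpm).
Crank pin A relative to C: A = (d + r cosθ, r sinθ); lever angle φ = atan2(r sinθ, d + r cosθ).
Differentiating tanφ: φ̇ = rω(d cosθ + r)/(d² + r² + 2dr cosθ).
d² + r² + 2dr cosθ = |CA|² = 0.136264 m²;  d cosθ + r = +0.34739 m.
|ω_lever| = |0.0981·3.875·+0.34739| / 0.136264 = 0.96903 rad/s.

0.969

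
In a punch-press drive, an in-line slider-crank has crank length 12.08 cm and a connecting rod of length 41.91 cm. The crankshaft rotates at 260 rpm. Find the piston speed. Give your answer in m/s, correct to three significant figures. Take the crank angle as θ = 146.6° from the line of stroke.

1.37

ω = 2π·260/60 = 27.23 rad/s
For an in-line slider-crank, x = r cosθ + √(L² − r² sin²θ), so v = −rω sinθ·[1 + r cosθ/√(L² − r² sin²θ)].
With r = 0.1208 m, L = 0.4191 m, θ = 146.6°: √(L² − r² sin²θ) = 0.41379 m.
v = −0.1208·27.23·0.55048·[1 + 0.1208·-0.83485/0.41379] = -1.3693 m/s.
|v| = 1.3693 m/s.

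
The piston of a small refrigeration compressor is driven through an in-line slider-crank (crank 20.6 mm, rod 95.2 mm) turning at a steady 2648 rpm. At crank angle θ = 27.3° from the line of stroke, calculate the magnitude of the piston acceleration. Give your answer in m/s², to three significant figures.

1610

ω = 2π·2648/60 = 277.3 rad/s
x(θ) = r cosθ + √(L² − r² sin²θ); with ω constant, a = ω²·d²x/dθ².
d²x/dθ² = −r cosθ − r²(cos2θ)/√u − r⁴ sin²2θ/(4u^{3/2}),  u = L² − r² sin²θ = 0.00897377 m².
Substituting r = 0.0206 m, L = 0.0952 m, θ = 27.3°: d²x/dθ² = -0.020936 m.
a = ω²·d²x/dθ² = (277.3)²·(-0.020936) = -1609.8 m/s²;  |a| = 1609.8 m/s².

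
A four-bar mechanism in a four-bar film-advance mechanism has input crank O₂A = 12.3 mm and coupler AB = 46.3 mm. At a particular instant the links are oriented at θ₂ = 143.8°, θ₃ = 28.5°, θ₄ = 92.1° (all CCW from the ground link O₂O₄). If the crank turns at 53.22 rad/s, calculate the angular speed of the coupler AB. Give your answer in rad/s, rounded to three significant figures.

ω₂ = 53.22 rad/s
Differentiating the loop-closure r₂e^{iθ₂}+r₃e^{iθ₃}=r₁+r₄e^{iθ₄} gives r₂ω₂e^{iθ₂}+r₃ω₃e^{iθ₃}=r₄ω₄e^{iθ₄}.
Eliminating the other unknown: ω₃ = r₂ω₂ sin(θ₄−θ₂) / [r₃ sin(θ₃−θ₄)].
Numerator sine = -0.78478; denominator sine = -0.89571.
Result = 0.0123·53.22·(-0.78478) / (0.0463·(-0.89571)) = +12.387 rad/s; magnitude 12.387 rad/s.

12.4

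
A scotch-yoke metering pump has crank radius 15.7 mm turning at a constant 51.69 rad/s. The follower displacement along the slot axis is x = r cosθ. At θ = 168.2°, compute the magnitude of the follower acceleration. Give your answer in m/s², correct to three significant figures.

41.1

ω = 51.69 rad/s
x = r cosθ ⇒ ẍ = −rω² cosθ (ω constant).
|a| = rω²|cosθ| = 0.0157·(51.69)²·|cos 168.2°| = 41.062 m/s².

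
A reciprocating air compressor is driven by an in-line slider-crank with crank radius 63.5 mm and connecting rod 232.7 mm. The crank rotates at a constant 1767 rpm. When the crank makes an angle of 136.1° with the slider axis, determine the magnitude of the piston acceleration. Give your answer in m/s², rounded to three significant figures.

ω = 2π·1767/60 = 185 rad/s
x(θ) = r cosθ + √(L² − r² sin²θ); with ω constant, a = ω²·d²x/dθ².
d²x/dθ² = −r cosθ − r²(cos2θ)/√u − r⁴ sin²2θ/(4u^{3/2}),  u = L² − r² sin²θ = 0.0522106 m².
Substituting r = 0.0635 m, L = 0.2327 m, θ = 136.1°: d²x/dθ² = +0.044737 m.
a = ω²·d²x/dθ² = (185)²·(+0.044737) = +1531.8 m/s²;  |a| = 1531.8 m/s².

1530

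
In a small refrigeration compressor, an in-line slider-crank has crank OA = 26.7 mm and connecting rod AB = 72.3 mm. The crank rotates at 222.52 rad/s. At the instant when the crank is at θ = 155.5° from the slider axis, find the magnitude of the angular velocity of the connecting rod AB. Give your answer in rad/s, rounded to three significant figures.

75.7

ω = 222.5 rad/s
The rod makes angle φ with the slider axis where L sinφ = r sinθ; differentiating, L cosφ·φ̇ = r ω cosθ.
L cosφ = √(L² − r² sin²θ) = 0.071447 m.
|ω_rod| = r ω |cosθ| / √(L² − r² sin²θ) = 0.0267·222.5·0.90996/0.071447 = 75.669 rad/s.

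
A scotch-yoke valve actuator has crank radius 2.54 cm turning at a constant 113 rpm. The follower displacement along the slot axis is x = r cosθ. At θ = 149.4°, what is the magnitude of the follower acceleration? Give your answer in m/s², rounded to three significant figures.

ω = 11.83 rad/s (from 113 rpm).
x = r cosθ ⇒ ẍ = −rω² cosθ (ω constant).
|a| = rω²|cosθ| = 0.0254·(11.83)²·|cos 149.4°| = 3.0614 m/s².

3.06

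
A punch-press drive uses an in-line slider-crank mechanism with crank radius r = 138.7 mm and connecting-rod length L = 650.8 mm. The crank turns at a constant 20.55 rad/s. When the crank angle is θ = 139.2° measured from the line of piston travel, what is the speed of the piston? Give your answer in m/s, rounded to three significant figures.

ω = 20.55 rad/s
For an in-line slider-crank, x = r cosθ + √(L² − r² sin²θ), so v = −rω sinθ·[1 + r cosθ/√(L² − r² sin²θ)].
With r = 0.1387 m, L = 0.6508 m, θ = 139.2°: √(L² − r² sin²θ) = 0.64446 m.
v = −0.1387·20.55·0.65342·[1 + 0.1387·-0.75700/0.64446] = -1.559 m/s.
|v| = 1.559 m/s.

1.56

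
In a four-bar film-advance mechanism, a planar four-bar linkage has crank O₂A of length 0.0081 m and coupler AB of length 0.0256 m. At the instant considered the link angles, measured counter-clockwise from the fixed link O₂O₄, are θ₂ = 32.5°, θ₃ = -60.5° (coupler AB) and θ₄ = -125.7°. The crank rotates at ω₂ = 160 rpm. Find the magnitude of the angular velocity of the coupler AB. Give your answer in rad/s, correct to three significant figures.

2.17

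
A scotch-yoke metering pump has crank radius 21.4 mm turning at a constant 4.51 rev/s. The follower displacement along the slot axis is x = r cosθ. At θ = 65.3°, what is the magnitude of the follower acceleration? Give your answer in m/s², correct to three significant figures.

7.18

ω = 28.34 rad/s (from 4.51 rev/s).
x = r cosθ ⇒ ẍ = −rω² cosθ (ω constant).
|a| = rω²|cosθ| = 0.0214·(28.34)²·|cos 65.3°| = 7.1807 m/s².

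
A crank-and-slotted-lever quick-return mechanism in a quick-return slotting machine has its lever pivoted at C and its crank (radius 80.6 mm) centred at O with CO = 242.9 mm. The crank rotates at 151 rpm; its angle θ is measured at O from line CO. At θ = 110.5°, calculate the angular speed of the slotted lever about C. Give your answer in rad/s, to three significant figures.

0.110

ω = 15.81 rad/s (from 151 rpm).
Crank pin A relative to C: A = (d + r cosθ, r sinθ); lever angle φ = atan2(r sinθ, d + r cosθ).
Differentiating tanφ: φ̇ = rω(d cosθ + r)/(d² + r² + 2dr cosθ).
d² + r² + 2dr cosθ = |CA|² = 0.0517842 m²;  d cosθ + r = -0.0044654 m.
|ω_lever| = |0.0806·15.81·-0.0044654| / 0.0517842 = 0.1099 rad/s.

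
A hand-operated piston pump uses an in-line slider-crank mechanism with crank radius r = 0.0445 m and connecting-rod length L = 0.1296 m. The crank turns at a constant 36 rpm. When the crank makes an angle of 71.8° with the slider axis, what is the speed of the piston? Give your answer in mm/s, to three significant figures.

177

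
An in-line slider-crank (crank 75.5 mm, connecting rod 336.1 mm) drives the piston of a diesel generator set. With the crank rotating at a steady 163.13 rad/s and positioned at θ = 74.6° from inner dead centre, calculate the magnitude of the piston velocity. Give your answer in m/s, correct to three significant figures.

ω = 163.1 rad/s
For an in-line slider-crank, x = r cosθ + √(L² − r² sin²θ), so v = −rω sinθ·[1 + r cosθ/√(L² − r² sin²θ)].
With r = 0.0755 m, L = 0.3361 m, θ = 74.6°: √(L² − r² sin²θ) = 0.32812 m.
v = −0.0755·163.1·0.96410·[1 + 0.0755·0.26556/0.32812] = -12.6 m/s.
|v| = 12.6 m/s.

12.6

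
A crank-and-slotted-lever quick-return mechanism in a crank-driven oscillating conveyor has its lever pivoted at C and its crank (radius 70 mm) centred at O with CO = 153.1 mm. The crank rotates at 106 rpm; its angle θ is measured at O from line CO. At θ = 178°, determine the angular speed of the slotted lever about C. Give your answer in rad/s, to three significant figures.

ω = 11.1 rad/s (from 106 rpm).
Crank pin A relative to C: A = (d + r cosθ, r sinθ); lever angle φ = atan2(r sinθ, d + r cosθ).
Differentiating tanφ: φ̇ = rω(d cosθ + r)/(d² + r² + 2dr cosθ).
d² + r² + 2dr cosθ = |CA|² = 0.00691867 m²;  d cosθ + r = -0.083007 m.
|ω_lever| = |0.07·11.1·-0.083007| / 0.00691867 = 9.3223 rad/s.

9.32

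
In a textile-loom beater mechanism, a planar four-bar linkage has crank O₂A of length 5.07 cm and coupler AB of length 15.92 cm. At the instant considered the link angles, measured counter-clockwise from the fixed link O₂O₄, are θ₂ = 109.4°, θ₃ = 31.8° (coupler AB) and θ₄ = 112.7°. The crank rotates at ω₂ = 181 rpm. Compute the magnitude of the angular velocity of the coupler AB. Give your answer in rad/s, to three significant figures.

ω₂ = 18.95 rad/s (from 181 rpm).
Differentiating the loop-closure r₂e^{iθ₂}+r₃e^{iθ₃}=r₁+r₄e^{iθ₄} gives r₂ω₂e^{iθ₂}+r₃ω₃e^{iθ₃}=r₄ω₄e^{iθ₄}.
Eliminating the other unknown: ω₃ = r₂ω₂ sin(θ₄−θ₂) / [r₃ sin(θ₃−θ₄)].
Numerator sine = +0.05756; denominator sine = -0.98741.
Result = 0.0507·18.95·(+0.05756) / (0.1592·(-0.98741)) = -0.3519 rad/s; magnitude 0.3519 rad/s.

0.352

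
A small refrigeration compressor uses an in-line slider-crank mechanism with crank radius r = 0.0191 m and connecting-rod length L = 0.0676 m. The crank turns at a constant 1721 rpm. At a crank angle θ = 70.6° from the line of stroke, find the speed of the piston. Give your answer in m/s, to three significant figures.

3.56

ω = 2π·1721/60 = 180.2 rad/s
For an in-line slider-crank, x = r cosθ + √(L² − r² sin²θ), so v = −rω sinθ·[1 + r cosθ/√(L² − r² sin²θ)].
With r = 0.0191 m, L = 0.0676 m, θ = 70.6°: √(L² − r² sin²θ) = 0.065155 m.
v = −0.0191·180.2·0.94322·[1 + 0.0191·0.33216/0.065155] = -3.563 m/s.
|v| = 3.563 m/s.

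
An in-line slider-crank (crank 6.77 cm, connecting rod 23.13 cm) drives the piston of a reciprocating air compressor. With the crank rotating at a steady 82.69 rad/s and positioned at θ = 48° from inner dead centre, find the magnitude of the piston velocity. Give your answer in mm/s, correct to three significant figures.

ω = 82.69 rad/s
For an in-line slider-crank, x = r cosθ + √(L² − r² sin²θ), so v = −rω sinθ·[1 + r cosθ/√(L² − r² sin²θ)].
With r = 0.0677 m, L = 0.2313 m, θ = 48°: √(L² − r² sin²θ) = 0.22576 m.
v = −0.0677·82.69·0.74314·[1 + 0.0677·0.66913/0.22576] = -4.995 m/s.
|v| = 4.995 m/s = 4995 mm/s.

4990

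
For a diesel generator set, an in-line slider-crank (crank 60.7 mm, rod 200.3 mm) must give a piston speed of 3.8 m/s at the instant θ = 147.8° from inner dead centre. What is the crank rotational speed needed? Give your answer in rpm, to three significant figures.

1520

For an in-line slider-crank, |v_piston| = rω|sinθ|·[1 + r cosθ/√(L² − r² sin²θ)].
With r = 0.0607 m, L = 0.2003 m, θ = 147.8°: the bracketed kinematic factor |dx/dθ| = 0.023941 m.
ω = v/|dx/dθ| = 3.8/0.023941 = 158.73 rad/s.
N = 60ω/(2π) = 1515.7 rpm.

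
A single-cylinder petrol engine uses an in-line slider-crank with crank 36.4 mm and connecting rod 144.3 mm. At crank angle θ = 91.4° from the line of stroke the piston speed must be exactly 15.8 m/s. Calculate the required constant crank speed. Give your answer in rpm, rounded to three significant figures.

For an in-line slider-crank, |v_piston| = rω|sinθ|·[1 + r cosθ/√(L² − r² sin²θ)].
With r = 0.0364 m, L = 0.1443 m, θ = 91.4°: the bracketed kinematic factor |dx/dθ| = 0.036157 m.
ω = v/|dx/dθ| = 15.8/0.036157 = 436.98 rad/s.
N = 60ω/(2π) = 4172.8 rpm.

4170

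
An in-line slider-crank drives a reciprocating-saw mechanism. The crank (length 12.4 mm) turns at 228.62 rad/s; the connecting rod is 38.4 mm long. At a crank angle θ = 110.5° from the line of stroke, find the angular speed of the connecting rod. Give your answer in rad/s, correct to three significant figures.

ω = 228.6 rad/s
The rod makes angle φ with the slider axis where L sinφ = r sinθ; differentiating, L cosφ·φ̇ = r ω cosθ.
L cosφ = √(L² − r² sin²θ) = 0.036601 m.
|ω_rod| = r ω |cosθ| / √(L² − r² sin²θ) = 0.0124·228.6·0.35021/0.036601 = 27.125 rad/s.

27.1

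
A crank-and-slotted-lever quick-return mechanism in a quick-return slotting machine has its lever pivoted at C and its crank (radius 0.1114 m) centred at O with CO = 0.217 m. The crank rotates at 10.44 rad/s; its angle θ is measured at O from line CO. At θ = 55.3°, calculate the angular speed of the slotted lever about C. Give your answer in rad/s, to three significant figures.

3.14

ω = 10.44 rad/s
Crank pin A relative to C: A = (d + r cosθ, r sinθ); lever angle φ = atan2(r sinθ, d + r cosθ).
Differentiating tanφ: φ̇ = rω(d cosθ + r)/(d² + r² + 2dr cosθ).
d² + r² + 2dr cosθ = |CA|² = 0.0870223 m²;  d cosθ + r = +0.23493 m.
|ω_lever| = |0.1114·10.44·+0.23493| / 0.0870223 = 3.1398 rad/s.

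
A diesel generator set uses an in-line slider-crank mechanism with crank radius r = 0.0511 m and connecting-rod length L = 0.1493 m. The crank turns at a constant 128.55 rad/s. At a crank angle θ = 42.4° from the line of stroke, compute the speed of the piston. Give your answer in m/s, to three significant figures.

5.58

ω = 128.6 rad/s
For an in-line slider-crank, x = r cosθ + √(L² − r² sin²θ), so v = −rω sinθ·[1 + r cosθ/√(L² − r² sin²θ)].
With r = 0.0511 m, L = 0.1493 m, θ = 42.4°: √(L² − r² sin²θ) = 0.14527 m.
v = −0.0511·128.6·0.67430·[1 + 0.0511·0.73846/0.14527] = -5.58 m/s.
|v| = 5.58 m/s.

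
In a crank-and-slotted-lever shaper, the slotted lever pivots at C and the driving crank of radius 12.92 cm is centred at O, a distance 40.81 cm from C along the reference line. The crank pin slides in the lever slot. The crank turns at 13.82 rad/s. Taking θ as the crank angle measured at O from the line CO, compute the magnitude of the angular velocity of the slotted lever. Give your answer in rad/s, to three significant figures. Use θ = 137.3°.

2.88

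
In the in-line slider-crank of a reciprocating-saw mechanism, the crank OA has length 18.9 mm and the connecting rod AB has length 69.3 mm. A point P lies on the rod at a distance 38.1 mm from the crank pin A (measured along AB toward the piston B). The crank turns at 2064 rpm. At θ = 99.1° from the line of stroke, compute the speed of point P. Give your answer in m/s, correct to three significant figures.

3.95

ω = 216.1 rad/s.  Crank-pin speed |V_A| = rω = 4.0851 m/s, perpendicular to OA.
Rod angle: sinφ = −(r/L) sinθ ⇒ φ = -15.622°; ω_rod = −rω cosθ/√(L²−r²sin²θ) = +9.6807 rad/s.
V_P = V_A + ω_rod × AP, with AP = 0.0381 m along the rod.
Components: V_Px = −rω sinθ − a·ω_rod·sinφ = -3.9343 m/s;  V_Py = rω cosθ + a·ω_rod·cosφ = -0.29088 m/s.
|V_P| = √(V_Px² + V_Py²) = 3.9451 m/s.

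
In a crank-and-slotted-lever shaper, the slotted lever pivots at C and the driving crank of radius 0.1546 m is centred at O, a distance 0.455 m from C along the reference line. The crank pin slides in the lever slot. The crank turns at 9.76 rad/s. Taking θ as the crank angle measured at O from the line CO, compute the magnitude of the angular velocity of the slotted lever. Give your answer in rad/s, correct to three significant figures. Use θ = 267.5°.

ω = 9.76 rad/s
Crank pin A relative to C: A = (d + r cosθ, r sinθ); lever angle φ = atan2(r sinθ, d + r cosθ).
Differentiating tanφ: φ̇ = rω(d cosθ + r)/(d² + r² + 2dr cosθ).
d² + r² + 2dr cosθ = |CA|² = 0.22479 m²;  d cosθ + r = +0.13475 m.
|ω_lever| = |0.1546·9.76·+0.13475| / 0.22479 = 0.90453 rad/s.

0.905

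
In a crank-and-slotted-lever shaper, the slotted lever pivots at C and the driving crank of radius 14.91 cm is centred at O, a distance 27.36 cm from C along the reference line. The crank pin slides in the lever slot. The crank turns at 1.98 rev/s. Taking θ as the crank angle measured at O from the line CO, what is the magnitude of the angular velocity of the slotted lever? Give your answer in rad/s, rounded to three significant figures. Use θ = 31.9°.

4.25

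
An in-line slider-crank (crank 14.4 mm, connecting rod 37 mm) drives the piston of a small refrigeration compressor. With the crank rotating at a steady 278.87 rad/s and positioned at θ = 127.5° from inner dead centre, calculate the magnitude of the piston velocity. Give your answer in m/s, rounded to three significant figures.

ω = 278.9 rad/s
For an in-line slider-crank, x = r cosθ + √(L² − r² sin²θ), so v = −rω sinθ·[1 + r cosθ/√(L² − r² sin²θ)].
With r = 0.0144 m, L = 0.037 m, θ = 127.5°: √(L² − r² sin²θ) = 0.035192 m.
v = −0.0144·278.9·0.79335·[1 + 0.0144·-0.60876/0.035192] = -2.3923 m/s.
|v| = 2.3923 m/s.

2.39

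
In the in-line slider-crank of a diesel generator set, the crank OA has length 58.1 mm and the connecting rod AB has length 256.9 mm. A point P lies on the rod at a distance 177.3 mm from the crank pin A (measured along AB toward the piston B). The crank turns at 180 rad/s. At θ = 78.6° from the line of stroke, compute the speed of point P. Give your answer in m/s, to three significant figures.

ω = 180 rad/s.  Crank-pin speed |V_A| = rω = 10.458 m/s, perpendicular to OA.
Rod angle: sinφ = −(r/L) sinθ ⇒ φ = -12.809°; ω_rod = −rω cosθ/√(L²−r²sin²θ) = -8.2517 rad/s.
V_P = V_A + ω_rod × AP, with AP = 0.1773 m along the rod.
Components: V_Px = −rω sinθ − a·ω_rod·sinφ = -10.576 m/s;  V_Py = rω cosθ + a·ω_rod·cosφ = +0.64049 m/s.
|V_P| = √(V_Px² + V_Py²) = 10.595 m/s.

10.6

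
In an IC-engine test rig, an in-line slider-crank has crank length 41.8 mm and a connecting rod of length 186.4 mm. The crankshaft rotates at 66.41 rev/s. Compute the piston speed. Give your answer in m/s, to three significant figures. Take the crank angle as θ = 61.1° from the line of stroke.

ω = 2π·66.4 = 417.3 rad/s
For an in-line slider-crank, x = r cosθ + √(L² − r² sin²θ), so v = −rω sinθ·[1 + r cosθ/√(L² − r² sin²θ)].
With r = 0.0418 m, L = 0.1864 m, θ = 61.1°: √(L² − r² sin²θ) = 0.18277 m.
v = −0.0418·417.3·0.87546·[1 + 0.0418·0.48328/0.18277] = -16.957 m/s.
|v| = 16.957 m/s.

17.0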